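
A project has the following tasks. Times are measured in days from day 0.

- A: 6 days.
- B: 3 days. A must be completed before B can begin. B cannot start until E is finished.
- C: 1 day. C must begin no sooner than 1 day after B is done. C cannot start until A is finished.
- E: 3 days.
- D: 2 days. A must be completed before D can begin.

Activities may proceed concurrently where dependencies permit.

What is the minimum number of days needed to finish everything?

11

Nothing blocks E, so it runs from day 0 to day 3.
A can start immediately at day 0; it finishes at day 6.
D cannot begin until A (finishes day 6). It runs from day 6 to 6 + 2 = day 8.
For B: A (finishes day 6); E (finishes day 3). Taking the maximum gives a start of day 6, and it finishes at 6 + 3 = day 9.
C cannot start until B (finishes day 9, plus 1-day gap → day 10); A (finishes day 6). The controlling bound is day 10, so C finishes at 10 + 1 = day 11.
All tasks are finished once the last one completes. Finish times: A at 6, B at 9, C at 11, D at 8, E at 3. The latest is day 11.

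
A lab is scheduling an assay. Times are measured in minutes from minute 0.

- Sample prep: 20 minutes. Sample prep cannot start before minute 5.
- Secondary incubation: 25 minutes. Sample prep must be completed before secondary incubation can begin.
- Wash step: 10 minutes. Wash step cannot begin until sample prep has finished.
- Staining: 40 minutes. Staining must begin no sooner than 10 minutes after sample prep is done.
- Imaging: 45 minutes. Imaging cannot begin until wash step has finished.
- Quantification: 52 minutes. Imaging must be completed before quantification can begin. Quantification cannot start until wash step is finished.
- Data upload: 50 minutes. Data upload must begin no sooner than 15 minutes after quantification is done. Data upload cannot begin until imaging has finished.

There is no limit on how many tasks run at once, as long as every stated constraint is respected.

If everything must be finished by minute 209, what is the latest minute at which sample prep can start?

Data upload must finish by minute 209; it takes 50 minutes, so it must start by 209 − 50 = minute 159.
Quantification must finish before data upload (must start by minute 159, minus 15-minute gap → minute 144). With a 52-minute duration, quantification must start by 144 − 52 = minute 92.
Imaging has several dependents: quantification (must start by minute 92); data upload (must start by minute 159). The earliest of those limits is minute 92, so imaging must start by 92 − 45 = minute 47.
Wash step feeds imaging (must start by minute 47); quantification (must start by minute 92). Taking the minimum, wash step must finish by minute 47 and start by 47 − 10 = minute 37.
Nothing follows staining; the deadline of minute 209 is its only limit. It must start by 209 − 40 = minute 169.
Secondary incubation must finish by minute 209; it takes 25 minutes, so it must start by 209 − 25 = minute 184.
Sample prep feeds wash step (must start by minute 37); staining (must start by minute 169, minus 10-minute gap → minute 159); secondary incubation (must start by minute 184). Taking the minimum, sample prep must finish by minute 37 and start by 37 − 20 = minute 17.

17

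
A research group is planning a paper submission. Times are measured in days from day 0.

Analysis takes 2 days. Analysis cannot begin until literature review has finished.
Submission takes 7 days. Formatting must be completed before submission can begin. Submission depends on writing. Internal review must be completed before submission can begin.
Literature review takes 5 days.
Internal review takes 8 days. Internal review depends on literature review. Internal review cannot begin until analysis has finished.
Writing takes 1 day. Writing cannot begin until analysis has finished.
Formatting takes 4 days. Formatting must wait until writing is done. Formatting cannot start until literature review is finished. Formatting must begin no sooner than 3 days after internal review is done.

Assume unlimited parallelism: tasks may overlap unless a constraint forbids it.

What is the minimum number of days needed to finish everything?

Literature review has no prerequisites, so it starts at day 0 and finishes at day 5.
After literature review (finishes day 5), analysis can start at day 5 and finishes at day 7.
Internal review has to wait for literature review (finishes day 5); analysis (finishes day 7). The latest of these is day 7, so internal review runs day 7 to 7 + 8 = day 15.
Writing cannot begin until analysis (finishes day 7). It runs from day 7 to 7 + 1 = day 8.
Formatting cannot start until writing (finishes day 8); literature review (finishes day 5); internal review (finishes day 15, plus 3-day gap → day 18). The controlling bound is day 18, so formatting finishes at 18 + 4 = day 22.
Submission has to wait for formatting (finishes day 22); writing (finishes day 8); internal review (finishes day 15). The latest of these is day 22, so submission runs day 22 to 22 + 7 = day 29.
All tasks are finished once the last one completes. Finish times: Literature review at 5, Analysis at 7, Writing at 8, Internal review at 15, Formatting at 22, Submission at 29. The latest is day 29.

29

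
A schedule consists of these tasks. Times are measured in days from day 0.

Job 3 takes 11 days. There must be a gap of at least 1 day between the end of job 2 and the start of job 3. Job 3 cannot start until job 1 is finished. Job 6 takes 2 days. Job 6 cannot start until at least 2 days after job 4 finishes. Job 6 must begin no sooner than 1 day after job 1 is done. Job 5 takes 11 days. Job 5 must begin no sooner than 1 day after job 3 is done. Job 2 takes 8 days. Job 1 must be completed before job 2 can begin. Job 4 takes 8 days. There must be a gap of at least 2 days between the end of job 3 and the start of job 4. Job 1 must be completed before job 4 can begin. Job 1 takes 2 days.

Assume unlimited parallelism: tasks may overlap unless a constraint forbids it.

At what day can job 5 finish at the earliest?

Job 1 has no prerequisites, so it starts at day 0 and finishes at day 2.
After job 1 (finishes day 2), job 2 can start at day 2 and finishes at day 10.
Job 3 cannot start until job 2 (finishes day 10, plus 1-day gap → day 11); job 1 (finishes day 2). The controlling bound is day 11, so job 3 finishes at 11 + 11 = day 22.
Job 5 cannot begin until job 3 (finishes day 22, plus 1-day gap → day 23). It runs from day 23 to 23 + 11 = day 34.

34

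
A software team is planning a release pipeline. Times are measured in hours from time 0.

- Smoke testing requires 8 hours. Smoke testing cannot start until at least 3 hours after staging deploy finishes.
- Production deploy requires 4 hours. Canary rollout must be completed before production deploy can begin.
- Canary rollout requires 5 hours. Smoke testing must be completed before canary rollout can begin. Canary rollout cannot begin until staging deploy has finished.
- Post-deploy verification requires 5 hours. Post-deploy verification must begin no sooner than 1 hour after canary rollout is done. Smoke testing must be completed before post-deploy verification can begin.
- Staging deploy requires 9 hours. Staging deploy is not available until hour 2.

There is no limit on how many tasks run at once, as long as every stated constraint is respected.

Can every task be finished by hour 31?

Staging deploy waits on its own release at hour 2, so it starts at hour 2 and finishes at 2 + 9 = hour 11.
Smoke testing waits on staging deploy (finishes hour 11, plus 3-hour gap → hour 14), so it starts at hour 14 and finishes at 14 + 8 = hour 22.
Canary rollout cannot start until smoke testing (finishes hour 22); staging deploy (finishes hour 11). The controlling bound is hour 22, so canary rollout finishes at 22 + 5 = hour 27.
Post-deploy verification cannot start until canary rollout (finishes hour 27, plus 1-hour gap → hour 28); smoke testing (finishes hour 22). The controlling bound is hour 28, so post-deploy verification finishes at 28 + 5 = hour 33.
After canary rollout (finishes hour 27), production deploy can start at hour 27 and finishes at hour 31.
The earliest everything can be done is hour 33, which is after the deadline of 31, so it is not possible.

No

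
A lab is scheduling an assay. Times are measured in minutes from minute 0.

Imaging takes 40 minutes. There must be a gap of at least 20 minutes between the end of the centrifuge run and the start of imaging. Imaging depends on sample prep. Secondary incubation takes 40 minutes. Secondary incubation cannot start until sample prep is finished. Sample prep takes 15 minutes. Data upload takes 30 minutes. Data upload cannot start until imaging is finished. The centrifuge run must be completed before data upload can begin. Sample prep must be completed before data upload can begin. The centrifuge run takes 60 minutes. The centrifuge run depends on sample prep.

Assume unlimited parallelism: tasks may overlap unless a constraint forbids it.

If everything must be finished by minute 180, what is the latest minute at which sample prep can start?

Data upload must finish by minute 180; it takes 30 minutes, so it must start by 180 − 30 = minute 150.
Since data upload (must start by minute 150) depends on it, imaging must finish by minute 150. Backing off its 40-minute duration gives a latest start of minute 110.
The centrifuge run must finish in time for imaging (must start by minute 110, minus 20-minute gap → minute 90); data upload (must start by minute 150). The tightest is minute 90, so the centrifuge run must start by 90 − 60 = minute 30.
To finish by minute 180, secondary incubation (duration 40) must start no later than minute 140.
Sample prep must finish in time for the centrifuge run (must start by minute 30); secondary incubation (must start by minute 140); imaging (must start by minute 110); data upload (must start by minute 150). The tightest is minute 30, so sample prep must start by 30 − 15 = minute 15.

15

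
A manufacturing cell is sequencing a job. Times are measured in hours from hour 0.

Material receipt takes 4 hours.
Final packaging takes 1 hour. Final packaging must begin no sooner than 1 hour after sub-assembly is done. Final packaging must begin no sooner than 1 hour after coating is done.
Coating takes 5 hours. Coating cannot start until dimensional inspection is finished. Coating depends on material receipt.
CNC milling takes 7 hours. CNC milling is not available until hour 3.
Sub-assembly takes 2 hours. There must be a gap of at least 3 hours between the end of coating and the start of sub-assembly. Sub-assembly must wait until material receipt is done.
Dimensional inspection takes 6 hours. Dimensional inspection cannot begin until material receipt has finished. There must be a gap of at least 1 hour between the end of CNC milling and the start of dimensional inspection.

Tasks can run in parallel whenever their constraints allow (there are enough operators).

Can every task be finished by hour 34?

Yes

CNC milling cannot begin until its own release at hour 3. It runs from hour 3 to 3 + 7 = hour 10.
Material receipt has no prerequisites, so it starts at hour 0 and finishes at hour 4.
Dimensional inspection needs all of material receipt (finishes hour 4); CNC milling (finishes hour 10, plus 1-hour gap → hour 11). That puts its earliest start at hour 11; it finishes at 11 + 6 = hour 17.
For coating: dimensional inspection (finishes hour 17); material receipt (finishes hour 4). Taking the maximum gives a start of hour 17, and it finishes at 17 + 5 = hour 22.
For sub-assembly: coating (finishes hour 22, plus 3-hour gap → hour 25); material receipt (finishes hour 4). Taking the maximum gives a start of hour 25, and it finishes at 25 + 2 = hour 27.
For final packaging: sub-assembly (finishes hour 27, plus 1-hour gap → hour 28); coating (finishes hour 22, plus 1-hour gap → hour 23). Taking the maximum gives a start of hour 28, and it finishes at 28 + 1 = hour 29.
Every task is finished by hour 29, which is no later than the deadline of 34, so the schedule is feasible.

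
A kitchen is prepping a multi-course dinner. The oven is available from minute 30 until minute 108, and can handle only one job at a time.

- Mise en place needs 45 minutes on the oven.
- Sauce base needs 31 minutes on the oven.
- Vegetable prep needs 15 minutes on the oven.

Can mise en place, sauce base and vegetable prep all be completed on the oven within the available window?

The oven window is 108 − 30 = 78 minutes.
Running back to back, the jobs need 45 + 31 + 15 = 91 minutes on the oven.
Since 91 > 78, they cannot all fit.

No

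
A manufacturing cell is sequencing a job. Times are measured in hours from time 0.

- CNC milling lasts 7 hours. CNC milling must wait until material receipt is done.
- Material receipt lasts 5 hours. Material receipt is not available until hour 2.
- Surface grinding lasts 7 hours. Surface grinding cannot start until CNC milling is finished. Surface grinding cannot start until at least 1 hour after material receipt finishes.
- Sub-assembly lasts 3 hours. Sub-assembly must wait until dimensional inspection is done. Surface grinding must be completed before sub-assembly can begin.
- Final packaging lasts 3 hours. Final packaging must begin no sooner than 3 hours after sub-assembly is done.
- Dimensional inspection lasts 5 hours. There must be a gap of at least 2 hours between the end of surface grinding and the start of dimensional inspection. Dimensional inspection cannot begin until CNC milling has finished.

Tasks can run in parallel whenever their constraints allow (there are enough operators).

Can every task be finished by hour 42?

Yes

After its own release at hour 2, material receipt can start at hour 2 and finishes at hour 7.
CNC milling cannot begin until material receipt (finishes hour 7). It runs from hour 7 to 7 + 7 = hour 14.
For surface grinding: CNC milling (finishes hour 14); material receipt (finishes hour 7, plus 1-hour gap → hour 8). Taking the maximum gives a start of hour 14, and it finishes at 14 + 7 = hour 21.
Dimensional inspection needs all of surface grinding (finishes hour 21, plus 2-hour gap → hour 23); CNC milling (finishes hour 14). That puts its earliest start at hour 23; it finishes at 23 + 5 = hour 28.
Sub-assembly needs all of dimensional inspection (finishes hour 28); surface grinding (finishes hour 21). That puts its earliest start at hour 28; it finishes at 28 + 3 = hour 31.
After sub-assembly (finishes hour 31, plus 3-hour gap → hour 34), final packaging can start at hour 34 and finishes at hour 37.
Every task is finished by hour 37, which is no later than the deadline of 42, so the schedule is feasible.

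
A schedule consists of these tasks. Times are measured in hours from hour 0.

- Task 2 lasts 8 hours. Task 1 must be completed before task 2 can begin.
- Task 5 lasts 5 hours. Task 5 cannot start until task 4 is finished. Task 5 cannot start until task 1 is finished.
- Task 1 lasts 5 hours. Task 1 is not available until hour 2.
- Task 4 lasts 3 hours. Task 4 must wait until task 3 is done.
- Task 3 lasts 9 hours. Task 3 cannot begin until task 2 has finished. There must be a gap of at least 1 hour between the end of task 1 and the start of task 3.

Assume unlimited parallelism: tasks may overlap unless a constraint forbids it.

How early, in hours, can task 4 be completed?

27

After its own release at hour 2, task 1 can start at hour 2 and finishes at hour 7.
After task 1 (finishes hour 7), task 2 can start at hour 7 and finishes at hour 15.
Task 3 has to wait for task 2 (finishes hour 15); task 1 (finishes hour 7, plus 1-hour gap → hour 8). The latest of these is hour 15, so task 3 runs hour 15 to 15 + 9 = hour 24.
After task 3 (finishes hour 24), task 4 can start at hour 24 and finishes at hour 27.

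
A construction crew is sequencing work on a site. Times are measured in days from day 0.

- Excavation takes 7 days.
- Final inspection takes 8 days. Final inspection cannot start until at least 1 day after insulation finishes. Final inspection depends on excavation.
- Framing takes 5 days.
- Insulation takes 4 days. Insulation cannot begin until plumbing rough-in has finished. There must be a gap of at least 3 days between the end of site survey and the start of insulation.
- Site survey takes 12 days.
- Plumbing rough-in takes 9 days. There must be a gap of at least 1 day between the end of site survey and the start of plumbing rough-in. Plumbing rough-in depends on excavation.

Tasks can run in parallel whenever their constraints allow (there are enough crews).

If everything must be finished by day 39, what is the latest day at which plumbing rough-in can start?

17

Final inspection has no dependents, so it just needs to finish by day 39. Starting by 39 − 8 = day 31 achieves that.
Insulation must finish before final inspection (must start by day 31, minus 1-day gap → day 30). With a 4-day duration, insulation must start by 30 − 4 = day 26.
Plumbing rough-in feeds into insulation (must start by day 26); so plumbing rough-in must finish by day 26 and therefore start by day 17.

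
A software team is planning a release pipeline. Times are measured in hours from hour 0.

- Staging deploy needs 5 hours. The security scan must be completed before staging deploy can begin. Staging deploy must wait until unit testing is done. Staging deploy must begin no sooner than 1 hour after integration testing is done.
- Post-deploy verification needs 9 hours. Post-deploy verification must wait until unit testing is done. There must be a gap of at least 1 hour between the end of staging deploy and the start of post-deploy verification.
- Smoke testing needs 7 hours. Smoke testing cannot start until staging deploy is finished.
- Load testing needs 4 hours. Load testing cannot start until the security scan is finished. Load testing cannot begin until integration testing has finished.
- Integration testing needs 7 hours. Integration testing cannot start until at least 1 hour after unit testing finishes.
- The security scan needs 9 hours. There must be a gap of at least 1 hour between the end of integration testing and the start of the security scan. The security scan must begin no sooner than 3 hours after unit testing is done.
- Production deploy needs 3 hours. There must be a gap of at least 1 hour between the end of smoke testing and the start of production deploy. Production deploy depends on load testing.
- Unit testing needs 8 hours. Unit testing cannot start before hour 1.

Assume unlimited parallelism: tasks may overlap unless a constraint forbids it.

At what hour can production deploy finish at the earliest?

43

After its own release at hour 1, unit testing can start at hour 1 and finishes at hour 9.
Integration testing waits on unit testing (finishes hour 9, plus 1-hour gap → hour 10), so it starts at hour 10 and finishes at 10 + 7 = hour 17.
The security scan needs all of integration testing (finishes hour 17, plus 1-hour gap → hour 18); unit testing (finishes hour 9, plus 3-hour gap → hour 12). That puts its earliest start at hour 18; it finishes at 18 + 9 = hour 27.
Load testing has to wait for the security scan (finishes hour 27); integration testing (finishes hour 17). The latest of these is hour 27, so load testing runs hour 27 to 27 + 4 = hour 31.
Staging deploy needs all of the security scan (finishes hour 27); unit testing (finishes hour 9); integration testing (finishes hour 17, plus 1-hour gap → hour 18). That puts its earliest start at hour 27; it finishes at 27 + 5 = hour 32.
Smoke testing cannot begin until staging deploy (finishes hour 32). It runs from hour 32 to 32 + 7 = hour 39.
Production deploy needs all of smoke testing (finishes hour 39, plus 1-hour gap → hour 40); load testing (finishes hour 31). That puts its earliest start at hour 40; it finishes at 40 + 3 = hour 43.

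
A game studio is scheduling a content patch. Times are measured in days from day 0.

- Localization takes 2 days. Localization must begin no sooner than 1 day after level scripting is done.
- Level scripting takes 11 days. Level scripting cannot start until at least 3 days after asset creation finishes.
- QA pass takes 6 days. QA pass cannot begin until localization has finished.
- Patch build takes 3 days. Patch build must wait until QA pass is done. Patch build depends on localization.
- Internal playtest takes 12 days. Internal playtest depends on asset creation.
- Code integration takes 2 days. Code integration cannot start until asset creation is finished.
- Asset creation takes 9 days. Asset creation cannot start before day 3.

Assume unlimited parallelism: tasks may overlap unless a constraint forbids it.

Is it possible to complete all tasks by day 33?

Asset creation cannot begin until its own release at day 3. It runs from day 3 to 3 + 9 = day 12.
Internal playtest cannot begin until asset creation (finishes day 12). It runs from day 12 to 12 + 12 = day 24.
Code integration waits on asset creation (finishes day 12), so it starts at day 12 and finishes at 12 + 2 = day 14.
Level scripting cannot begin until asset creation (finishes day 12, plus 3-day gap → day 15). It runs from day 15 to 15 + 11 = day 26.
Localization cannot begin until level scripting (finishes day 26, plus 1-day gap → day 27). It runs from day 27 to 27 + 2 = day 29.
After localization (finishes day 29), QA pass can start at day 29 and finishes at day 35.
Patch build cannot start until QA pass (finishes day 35); localization (finishes day 29). The controlling bound is day 35, so patch build finishes at 35 + 3 = day 38.
The earliest everything can be done is day 38, which is after the deadline of 33, so it is not possible.

No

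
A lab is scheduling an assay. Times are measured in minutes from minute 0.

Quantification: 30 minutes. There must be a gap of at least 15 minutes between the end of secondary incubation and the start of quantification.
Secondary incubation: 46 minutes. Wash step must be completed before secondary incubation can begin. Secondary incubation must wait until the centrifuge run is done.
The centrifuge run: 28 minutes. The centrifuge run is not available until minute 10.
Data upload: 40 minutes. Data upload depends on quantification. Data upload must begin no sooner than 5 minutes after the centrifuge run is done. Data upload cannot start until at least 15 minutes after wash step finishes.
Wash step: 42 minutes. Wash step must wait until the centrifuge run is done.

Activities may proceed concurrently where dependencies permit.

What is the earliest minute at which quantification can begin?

141

The centrifuge run cannot begin until its own release at minute 10. It runs from minute 10 to 10 + 28 = minute 38.
Wash step waits on the centrifuge run (finishes minute 38), so it starts at minute 38 and finishes at 38 + 42 = minute 80.
Secondary incubation needs all of wash step (finishes minute 80); the centrifuge run (finishes minute 38). That puts its earliest start at minute 80; it finishes at 80 + 46 = minute 126.
Quantification waits on secondary incubation (finishes minute 126, plus 15-minute gap → minute 141), so the earliest it can start is minute 141.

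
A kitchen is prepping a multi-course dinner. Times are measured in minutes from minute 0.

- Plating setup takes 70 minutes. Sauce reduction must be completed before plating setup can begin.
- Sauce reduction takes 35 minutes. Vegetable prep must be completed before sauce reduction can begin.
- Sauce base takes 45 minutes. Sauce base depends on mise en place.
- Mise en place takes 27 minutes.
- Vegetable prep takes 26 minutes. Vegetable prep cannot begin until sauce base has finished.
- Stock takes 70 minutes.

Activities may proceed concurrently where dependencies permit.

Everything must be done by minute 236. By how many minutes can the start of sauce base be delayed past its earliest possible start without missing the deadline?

33

Mise en place can start immediately at minute 0; it finishes at minute 27.
After mise en place (finishes minute 27), sauce base can start at minute 27 and finishes at minute 72.

Working backward from the deadline:
Plating setup must finish by minute 236; it takes 70 minutes, so it must start by 236 − 70 = minute 166.
Sauce reduction feeds into plating setup (must start by minute 166); so sauce reduction must finish by minute 166 and therefore start by minute 131.
Since sauce reduction (must start by minute 131) depends on it, vegetable prep must finish by minute 131. Backing off its 26-minute duration gives a latest start of minute 105.
Sauce base feeds into vegetable prep (must start by minute 105); so sauce base must finish by minute 105 and therefore start by minute 60.
So sauce base can start as early as minute 27 and as late as minute 60, giving 60 − 27 = 33 minutes of slack.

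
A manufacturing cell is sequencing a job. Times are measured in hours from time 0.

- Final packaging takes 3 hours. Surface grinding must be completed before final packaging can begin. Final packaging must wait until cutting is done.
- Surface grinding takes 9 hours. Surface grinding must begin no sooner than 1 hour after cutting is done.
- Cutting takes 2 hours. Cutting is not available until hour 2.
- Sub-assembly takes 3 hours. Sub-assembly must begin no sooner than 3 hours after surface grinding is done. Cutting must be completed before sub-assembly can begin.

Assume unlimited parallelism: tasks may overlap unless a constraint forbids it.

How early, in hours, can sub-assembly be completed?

Cutting waits on its own release at hour 2, so it starts at hour 2 and finishes at 2 + 2 = hour 4.
After cutting (finishes hour 4, plus 1-hour gap → hour 5), surface grinding can start at hour 5 and finishes at hour 14.
Sub-assembly has to wait for surface grinding (finishes hour 14, plus 3-hour gap → hour 17); cutting (finishes hour 4). The latest of these is hour 17, so sub-assembly runs hour 17 to 17 + 3 = hour 20.

20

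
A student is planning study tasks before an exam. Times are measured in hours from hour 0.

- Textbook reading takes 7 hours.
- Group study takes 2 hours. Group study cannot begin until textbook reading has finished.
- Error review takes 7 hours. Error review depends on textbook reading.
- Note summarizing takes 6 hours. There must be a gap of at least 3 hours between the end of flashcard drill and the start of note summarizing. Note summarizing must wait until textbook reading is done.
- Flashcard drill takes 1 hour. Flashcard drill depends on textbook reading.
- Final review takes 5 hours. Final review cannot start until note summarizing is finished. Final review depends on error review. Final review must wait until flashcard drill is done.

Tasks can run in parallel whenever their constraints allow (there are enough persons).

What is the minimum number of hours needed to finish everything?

Nothing blocks textbook reading, so it runs from hour 0 to hour 7.
Group study cannot begin until textbook reading (finishes hour 7). It runs from hour 7 to 7 + 2 = hour 9.
After textbook reading (finishes hour 7), error review can start at hour 7 and finishes at hour 14.
Flashcard drill waits on textbook reading (finishes hour 7), so it starts at hour 7 and finishes at 7 + 1 = hour 8.
For note summarizing: flashcard drill (finishes hour 8, plus 3-hour gap → hour 11); textbook reading (finishes hour 7). Taking the maximum gives a start of hour 11, and it finishes at 11 + 6 = hour 17.
Final review cannot start until note summarizing (finishes hour 17); error review (finishes hour 14); flashcard drill (finishes hour 8). The controlling bound is hour 17, so final review finishes at 17 + 5 = hour 22.
All tasks are finished once the last one completes. Finish times: Textbook reading at 7, Flashcard drill at 8, Error review at 14, Group study at 9, Note summarizing at 17, Final review at 22. The latest is hour 22.

22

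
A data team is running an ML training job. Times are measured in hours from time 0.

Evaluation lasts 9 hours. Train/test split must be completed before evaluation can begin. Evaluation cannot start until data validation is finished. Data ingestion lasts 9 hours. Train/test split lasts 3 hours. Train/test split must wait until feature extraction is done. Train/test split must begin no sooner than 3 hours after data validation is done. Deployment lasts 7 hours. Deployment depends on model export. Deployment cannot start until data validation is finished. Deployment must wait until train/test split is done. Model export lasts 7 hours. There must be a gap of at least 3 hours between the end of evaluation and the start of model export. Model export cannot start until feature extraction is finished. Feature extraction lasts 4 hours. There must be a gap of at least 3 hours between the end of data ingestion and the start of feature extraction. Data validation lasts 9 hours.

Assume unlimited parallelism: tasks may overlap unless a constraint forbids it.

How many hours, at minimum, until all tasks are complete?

45

Nothing blocks data validation, so it runs from hour 0 to hour 9.
Data ingestion can start immediately at hour 0; it finishes at hour 9.
Feature extraction cannot begin until data ingestion (finishes hour 9, plus 3-hour gap → hour 12). It runs from hour 12 to 12 + 4 = hour 16.
Train/test split needs all of feature extraction (finishes hour 16); data validation (finishes hour 9, plus 3-hour gap → hour 12). That puts its earliest start at hour 16; it finishes at 16 + 3 = hour 19.
Evaluation needs all of train/test split (finishes hour 19); data validation (finishes hour 9). That puts its earliest start at hour 19; it finishes at 19 + 9 = hour 28.
Model export cannot start until evaluation (finishes hour 28, plus 3-hour gap → hour 31); feature extraction (finishes hour 16). The controlling bound is hour 31, so model export finishes at 31 + 7 = hour 38.
Deployment needs all of model export (finishes hour 38); data validation (finishes hour 9); train/test split (finishes hour 19). That puts its earliest start at hour 38; it finishes at 38 + 7 = hour 45.
All tasks are finished once the last one completes. Finish times: Data ingestion at 9, Data validation at 9, Feature extraction at 16, Train/test split at 19, Evaluation at 28, Model export at 38, Deployment at 45. The latest is hour 45.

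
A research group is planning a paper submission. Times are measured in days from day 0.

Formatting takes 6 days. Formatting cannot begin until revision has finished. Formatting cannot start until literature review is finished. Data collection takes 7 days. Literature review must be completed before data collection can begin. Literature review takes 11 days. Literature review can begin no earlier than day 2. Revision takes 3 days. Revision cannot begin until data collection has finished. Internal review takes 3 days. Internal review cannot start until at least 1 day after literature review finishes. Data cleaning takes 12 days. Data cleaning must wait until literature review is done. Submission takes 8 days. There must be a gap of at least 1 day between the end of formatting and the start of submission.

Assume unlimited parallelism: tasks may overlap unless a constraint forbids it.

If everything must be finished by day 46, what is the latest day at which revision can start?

28

Submission has no dependents, so it just needs to finish by day 46. Starting by 46 − 8 = day 38 achieves that.
Formatting must finish before submission (must start by day 38, minus 1-day gap → day 37). With a 6-day duration, formatting must start by 37 − 6 = day 31.
Revision feeds into formatting (must start by day 31); so revision must finish by day 31 and therefore start by day 28.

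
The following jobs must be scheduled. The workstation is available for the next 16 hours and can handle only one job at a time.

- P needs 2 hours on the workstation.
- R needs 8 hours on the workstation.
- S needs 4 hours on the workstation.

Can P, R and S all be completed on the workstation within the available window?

Running back to back, the jobs need 2 + 8 + 4 = 14 hours on the workstation.
Since 14 ≤ 16, they fit within the window.

Yes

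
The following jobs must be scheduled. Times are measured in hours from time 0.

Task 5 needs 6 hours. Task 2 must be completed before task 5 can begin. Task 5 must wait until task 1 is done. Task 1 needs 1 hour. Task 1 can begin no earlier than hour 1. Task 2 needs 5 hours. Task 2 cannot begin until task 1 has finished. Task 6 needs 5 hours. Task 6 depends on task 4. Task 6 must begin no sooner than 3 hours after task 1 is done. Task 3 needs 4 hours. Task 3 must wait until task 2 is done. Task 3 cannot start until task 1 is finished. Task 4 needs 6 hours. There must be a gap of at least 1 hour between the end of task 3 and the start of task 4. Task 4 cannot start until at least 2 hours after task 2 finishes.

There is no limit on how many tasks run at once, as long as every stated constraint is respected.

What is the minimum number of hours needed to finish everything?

Task 1 waits on its own release at hour 1, so it starts at hour 1 and finishes at 1 + 1 = hour 2.
After task 1 (finishes hour 2), task 2 can start at hour 2 and finishes at hour 7.
For task 5: task 2 (finishes hour 7); task 1 (finishes hour 2). Taking the maximum gives a start of hour 7, and it finishes at 7 + 6 = hour 13.
Task 3 cannot start until task 2 (finishes hour 7); task 1 (finishes hour 2). The controlling bound is hour 7, so task 3 finishes at 7 + 4 = hour 11.
Task 4 needs all of task 3 (finishes hour 11, plus 1-hour gap → hour 12); task 2 (finishes hour 7, plus 2-hour gap → hour 9). That puts its earliest start at hour 12; it finishes at 12 + 6 = hour 18.
Task 6 cannot start until task 4 (finishes hour 18); task 1 (finishes hour 2, plus 3-hour gap → hour 5). The controlling bound is hour 18, so task 6 finishes at 18 + 5 = hour 23.
All tasks are finished once the last one completes. Finish times: Task 1 at 2, Task 2 at 7, Task 3 at 11, Task 4 at 18, Task 5 at 13, Task 6 at 23. The latest is hour 23.

23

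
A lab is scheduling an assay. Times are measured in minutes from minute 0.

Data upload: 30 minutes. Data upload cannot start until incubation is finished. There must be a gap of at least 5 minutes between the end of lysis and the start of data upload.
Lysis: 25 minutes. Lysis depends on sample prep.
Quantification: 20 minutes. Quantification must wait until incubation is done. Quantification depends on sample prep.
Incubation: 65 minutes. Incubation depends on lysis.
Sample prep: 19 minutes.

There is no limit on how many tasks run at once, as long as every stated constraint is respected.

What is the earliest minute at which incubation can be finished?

109

Sample prep can start immediately at minute 0; it finishes at minute 19.
After sample prep (finishes minute 19), lysis can start at minute 19 and finishes at minute 44.
After lysis (finishes minute 44), incubation can start at minute 44 and finishes at minute 109.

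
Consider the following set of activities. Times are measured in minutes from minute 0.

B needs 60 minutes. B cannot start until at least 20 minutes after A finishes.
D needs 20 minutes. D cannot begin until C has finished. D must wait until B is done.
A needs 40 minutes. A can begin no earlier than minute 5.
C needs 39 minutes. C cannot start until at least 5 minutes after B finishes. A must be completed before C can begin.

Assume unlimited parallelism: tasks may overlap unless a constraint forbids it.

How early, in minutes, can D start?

A cannot begin until its own release at minute 5. It runs from minute 5 to 5 + 40 = minute 45.
B waits on A (finishes minute 45, plus 20-minute gap → minute 65), so it starts at minute 65 and finishes at 65 + 60 = minute 125.
C has to wait for B (finishes minute 125, plus 5-minute gap → minute 130); A (finishes minute 45). The latest of these is minute 130, so C runs minute 130 to 130 + 39 = minute 169.
D waits on C (finishes minute 169); B (finishes minute 125). The latest of these is minute 169, which is the earliest D can start.

169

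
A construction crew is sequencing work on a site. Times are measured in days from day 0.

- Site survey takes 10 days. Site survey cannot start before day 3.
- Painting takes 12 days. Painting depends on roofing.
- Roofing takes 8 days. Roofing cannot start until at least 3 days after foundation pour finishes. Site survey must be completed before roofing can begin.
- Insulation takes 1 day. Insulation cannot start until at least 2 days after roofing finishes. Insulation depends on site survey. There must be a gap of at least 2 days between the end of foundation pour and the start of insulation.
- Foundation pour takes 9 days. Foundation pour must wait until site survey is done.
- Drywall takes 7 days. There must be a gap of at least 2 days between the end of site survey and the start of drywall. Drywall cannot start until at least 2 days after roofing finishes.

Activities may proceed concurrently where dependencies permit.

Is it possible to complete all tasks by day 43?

No

After its own release at day 3, site survey can start at day 3 and finishes at day 13.
Foundation pour cannot begin until site survey (finishes day 13). It runs from day 13 to 13 + 9 = day 22.
For roofing: foundation pour (finishes day 22, plus 3-day gap → day 25); site survey (finishes day 13). Taking the maximum gives a start of day 25, and it finishes at 25 + 8 = day 33.
Painting cannot begin until roofing (finishes day 33). It runs from day 33 to 33 + 12 = day 45.
Drywall cannot start until site survey (finishes day 13, plus 2-day gap → day 15); roofing (finishes day 33, plus 2-day gap → day 35). The controlling bound is day 35, so drywall finishes at 35 + 7 = day 42.
Insulation cannot start until roofing (finishes day 33, plus 2-day gap → day 35); site survey (finishes day 13); foundation pour (finishes day 22, plus 2-day gap → day 24). The controlling bound is day 35, so insulation finishes at 35 + 1 = day 36.
The earliest everything can be done is day 45, which is after the deadline of 43, so it is not possible.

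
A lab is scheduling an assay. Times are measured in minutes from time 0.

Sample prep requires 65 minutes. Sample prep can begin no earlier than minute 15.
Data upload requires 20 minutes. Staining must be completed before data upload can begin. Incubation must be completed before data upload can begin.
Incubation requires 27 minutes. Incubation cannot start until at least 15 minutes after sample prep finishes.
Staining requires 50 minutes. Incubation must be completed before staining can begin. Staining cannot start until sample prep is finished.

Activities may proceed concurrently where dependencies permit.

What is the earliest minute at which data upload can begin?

172

Sample prep cannot begin until its own release at minute 15. It runs from minute 15 to 15 + 65 = minute 80.
After sample prep (finishes minute 80, plus 15-minute gap → minute 95), incubation can start at minute 95 and finishes at minute 122.
Staining has to wait for incubation (finishes minute 122); sample prep (finishes minute 80). The latest of these is minute 122, so staining runs minute 122 to 122 + 50 = minute 172.
Data upload waits on staining (finishes minute 172); incubation (finishes minute 122). The latest of these is minute 172, which is the earliest data upload can start.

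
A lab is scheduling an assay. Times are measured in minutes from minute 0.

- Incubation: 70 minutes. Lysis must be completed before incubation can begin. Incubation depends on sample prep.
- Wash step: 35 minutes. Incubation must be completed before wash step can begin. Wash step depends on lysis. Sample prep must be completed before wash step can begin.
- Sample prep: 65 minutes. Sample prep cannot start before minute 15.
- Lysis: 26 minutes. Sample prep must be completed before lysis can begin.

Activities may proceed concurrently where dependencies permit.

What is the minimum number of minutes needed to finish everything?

211

Sample prep cannot begin until its own release at minute 15. It runs from minute 15 to 15 + 65 = minute 80.
Lysis waits on sample prep (finishes minute 80), so it starts at minute 80 and finishes at 80 + 26 = minute 106.
Incubation needs all of lysis (finishes minute 106); sample prep (finishes minute 80). That puts its earliest start at minute 106; it finishes at 106 + 70 = minute 176.
Wash step cannot start until incubation (finishes minute 176); lysis (finishes minute 106); sample prep (finishes minute 80). The controlling bound is minute 176, so wash step finishes at 176 + 35 = minute 211.
All tasks are finished once the last one completes. Finish times: Sample prep at 80, Lysis at 106, Incubation at 176, Wash step at 211. The latest is minute 211.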